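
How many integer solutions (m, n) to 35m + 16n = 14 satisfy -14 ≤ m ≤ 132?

gcd(35, 16):
  35 = 2×16 + 3
  16 = 5×3 + 1
  3 = 3×1
so gcd(35, 16) = 1.
Back-substitute for Bézout coefficients:
  1 = 16 - 5×3
  ... = 35×(-5) + 16×(11)
Scale by 14: particular solution (-70, 154); reduce m mod 16: (10, -21).
General solution: m = 10 + 16t, n = -21 - 35t for integer t.
-14 ≤ 10 + 16t ≤ 132 gives t ∈ [-1, 7], which is 9 values.

9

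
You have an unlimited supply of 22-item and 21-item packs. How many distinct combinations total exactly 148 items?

1

Need nonnegative integers with 22j + 21k = 148.
gcd(22, 21) = 1, and 22·(1) + 21·(-1) = 1.
So (j₀, k₀) = (148, -148); general j = 148 + 21t, k = -148 - 22t.
j ≥ 0 ⇒ t ≥ -7; k ≥ 0 ⇒ t ≤ -7. That's 1 value of t.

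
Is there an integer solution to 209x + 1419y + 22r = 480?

gcd(1419, 209) = 11.
gcd(11, 22) = 11.
11 does not divide 480 (remainder 7), so no integer solutions.

no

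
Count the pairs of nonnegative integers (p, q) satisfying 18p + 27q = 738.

14

gcd(27, 18) = 9  (27 = 1×18 + 9, 18 = 2×9).
Back-substituting, 18×(-1) + 27×(1) = 9.
Scale by 82: one solution is (-82, 82). Reduce p mod 3: (2, 26).
General: p = 2 + 3t, q = 26 - 2t.
p ≥ 0 ⇒ t ≥ 0; q ≥ 0 ⇒ t ≤ 13. So t ∈ [0, 13]: 14 solutions.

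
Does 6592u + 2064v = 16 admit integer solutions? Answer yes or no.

yes

gcd(6592, 2064) = 16  (6592 = 3·2064 + 400, 2064 = 5·400 + 64, 400 = 6·64 + 16, 64 = 4·16).
16 divides 16, so integer solutions exist.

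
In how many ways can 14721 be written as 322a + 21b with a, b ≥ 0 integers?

gcd(322, 21) = 7  (322 = 15×21 + 7, 21 = 3×7).
Back-substituting, 322×(1) + 21×(-15) = 7.
Scale by 2103: one solution is (2103, -31545). Reduce a mod 3: (0, 701).
General: a = 0 + 3t, b = 701 - 46t.
a ≥ 0 ⇒ t ≥ 0; b ≥ 0 ⇒ t ≤ 15. So t ∈ [0, 15]: 16 solutions.

16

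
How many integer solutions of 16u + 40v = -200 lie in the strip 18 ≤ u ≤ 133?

gcd(40, 16) = 8  (40 = 2*16 + 8, 16 = 2*8).
Back-substituting, 16*(-2) + 40*(1) = 8.
Scale by -25: particular solution (50, -25); reduce u mod 5: (0, -5).
General solution: u = 0 + 5t, v = -5 - 2t for integer t.
18 ≤ 0 + 5t ≤ 133 gives t ∈ [4, 26], which is 23 values.

23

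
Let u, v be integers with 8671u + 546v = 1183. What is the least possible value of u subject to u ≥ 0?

gcd(8671, 546) = 13.
13 divides 1183, so solutions exist.
By Bézout, 8671·(-17) + 546·(270) = 13.
Scale by 1183/13 = 91: (u₀, v₀) = (-1547, 24570).
General solution: u = -1547 + 42t, v = 24570 - 667t for integer t.
u ≥ 0: smallest is -1547 mod 42 = 7 (at t = 37), with v = -109.

7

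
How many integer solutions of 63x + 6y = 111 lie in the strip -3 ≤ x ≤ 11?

8

gcd(63, 6) = 3  (63 = 10×6 + 3, 6 = 2×3).
Back-substituting, 63×(1) + 6×(-10) = 3.
Scale by 37: particular solution (37, -370); reduce x mod 2: (1, 8).
General solution: x = 1 + 2t, y = 8 - 21t for integer t.
-3 ≤ 1 + 2t ≤ 11 gives t ∈ [-2, 5], which is 8 values.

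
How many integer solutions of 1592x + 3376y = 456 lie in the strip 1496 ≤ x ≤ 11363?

gcd(3376, 1592) = 8.
By Bézout, 1592·(123) + 3376·(-58) = 8.
Particular solution: (259, -122).
General solution: x = 259 + 422t, y = -122 - 199t for integer t.
1496 ≤ 259 + 422t ≤ 11363 gives t ∈ [3, 26], which is 24 values.

24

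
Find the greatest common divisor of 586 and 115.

1

gcd(586, 115) = 1  (586 = 5×115 + 11, 115 = 10×11 + 5, 11 = 2×5 + 1, 5 = 5×1).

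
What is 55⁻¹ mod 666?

109

gcd(666, 55):
  666 = 12*55 + 6
  55 = 9*6 + 1
  6 = 6*1
so gcd(666, 55) = 1.
Back-substitute for Bézout coefficients:
  1 = 55 - 9*6
  ... = 55*(109) + 666*(-9)
So 55*109 ≡ 1 (mod 666), and 109 mod 666 = 109.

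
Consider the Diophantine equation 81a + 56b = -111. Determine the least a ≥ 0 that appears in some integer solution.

9

gcd(81, 56):
  81 = 1×56 + 25
  56 = 2×25 + 6
  25 = 4×6 + 1
  6 = 6×1
so gcd(81, 56) = 1.
1 divides -111, so solutions exist.
Back-substitute for Bézout coefficients:
  1 = 25 - 4×6
  ... = 81×(9) + 56×(-13)
Scale by -111/1 = -111: (a₀, b₀) = (-999, 1443).
General solution: a = -999 + 56t, b = 1443 - 81t for integer t.
a ≥ 0: smallest is -999 mod 56 = 9 (at t = 18), with b = -15.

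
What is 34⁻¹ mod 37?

12

gcd(37, 34) = 1  (37 = 1×34 + 3, 34 = 11×3 + 1, 3 = 3×1).
Back-substituting, 34×(12) + 37×(-11) = 1.
So 34×12 ≡ 1 (mod 37), and 12 mod 37 = 12.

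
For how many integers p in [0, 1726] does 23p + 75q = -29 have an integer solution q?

gcd(75, 23) = 1.
By Bézout, 23·(-13) + 75·(4) = 1.
Particular solution: (2, -1).
General solution: p = 2 + 75t, q = -1 - 23t for integer t.
0 ≤ 2 + 75t ≤ 1726 gives t ∈ [0, 22], which is 23 values.

23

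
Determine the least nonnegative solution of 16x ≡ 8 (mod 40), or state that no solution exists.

3

gcd(40, 16) = 8.
8 divides 8, so solutions exist.
By Bézout, 16*(-2) + 40*(1) = 8.
So 16*(-2) ≡ 8 (mod 40); multiply by 1: x ≡ -2 (mod 5).
Smallest nonnegative: x = -2 mod 5 = 3.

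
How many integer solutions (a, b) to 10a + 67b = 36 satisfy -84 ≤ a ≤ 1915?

gcd(67, 10):
  67 = 6·10 + 7
  10 = 1·7 + 3
  7 = 2·3 + 1
  3 = 3·1
so gcd(67, 10) = 1.
Back-substitute for Bézout coefficients:
  1 = 7 - 2·3
  ... = 10·(-20) + 67·(3)
Scale by 36: particular solution (-720, 108); reduce a mod 67: (17, -2).
General solution: a = 17 + 67t, b = -2 - 10t for integer t.
-84 ≤ 17 + 67t ≤ 1915 gives t ∈ [-1, 28], which is 30 values.

30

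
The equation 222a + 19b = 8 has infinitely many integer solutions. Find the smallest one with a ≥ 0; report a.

gcd(222, 19) = 1  (222 = 11·19 + 13, 19 = 1·13 + 6, 13 = 2·6 + 1, 6 = 6·1).
1 divides 8, so solutions exist.
Back-substituting, 222·(3) + 19·(-35) = 1.
Scale by 8/1 = 8: (a₀, b₀) = (24, -280).
General solution: a = 24 + 19t, b = -280 - 222t for integer t.
a ≥ 0: smallest is 24 mod 19 = 5 (at t = -1), with b = -58.

5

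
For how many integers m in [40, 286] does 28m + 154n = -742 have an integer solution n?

22

gcd(154, 28) = 14  (154 = 5*28 + 14, 28 = 2*14).
Back-substituting, 28*(-5) + 154*(1) = 14.
Scale by -53: particular solution (265, -53); reduce m mod 11: (1, -5).
General solution: m = 1 + 11t, n = -5 - 2t for integer t.
40 ≤ 1 + 11t ≤ 286 gives t ∈ [4, 25], which is 22 values.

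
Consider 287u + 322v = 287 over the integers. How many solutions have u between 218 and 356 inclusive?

gcd(322, 287) = 7.
By Bézout, 287*(9) + 322*(-8) = 7.
Particular solution: (1, 0).
General solution: u = 1 + 46t, v = 0 - 41t for integer t.
218 ≤ 1 + 46t ≤ 356 gives t ∈ [5, 7], which is 3 values.

3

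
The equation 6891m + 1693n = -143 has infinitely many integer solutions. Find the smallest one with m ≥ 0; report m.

952

gcd(6891, 1693) = 1  (6891 = 4×1693 + 119, 1693 = 14×119 + 27, 119 = 4×27 + 11, 27 = 2×11 + 5, 11 = 2×5 + 1, 5 = 5×1).
1 divides -143, so solutions exist.
Back-substituting, 6891×(313) + 1693×(-1274) = 1.
Scale by -143/1 = -143: (m₀, n₀) = (-44759, 182182).
General solution: m = -44759 + 1693t, n = 182182 - 6891t for integer t.
m ≥ 0: smallest is -44759 mod 1693 = 952 (at t = 27), with n = -3875.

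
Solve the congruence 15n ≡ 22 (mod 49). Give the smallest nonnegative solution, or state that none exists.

gcd(49, 15):
  49 = 3·15 + 4
  15 = 3·4 + 3
  4 = 1·3 + 1
  3 = 3·1
so gcd(49, 15) = 1.
1 divides 22, so solutions exist.
Back-substitute for Bézout coefficients:
  1 = 4 - 1·3
  ... = 15·(-13) + 49·(4)
So 15·(-13) ≡ 1 (mod 49); multiply by 22: n ≡ -286 (mod 49).
Smallest nonnegative: n = -286 mod 49 = 8.

8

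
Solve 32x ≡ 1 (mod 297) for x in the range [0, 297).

gcd(297, 32) = 1.
By Bézout, 32×(65) + 297×(-7) = 1.
So 32×65 ≡ 1 (mod 297), and 65 mod 297 = 65.

65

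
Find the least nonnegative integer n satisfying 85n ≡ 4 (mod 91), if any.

60

gcd(91, 85) = 1.
1 divides 4, so solutions exist.
By Bézout, 85*(15) + 91*(-14) = 1.
So 85*(15) ≡ 1 (mod 91); multiply by 4: n ≡ 60 (mod 91).
Smallest nonnegative: n = 60 mod 91 = 60.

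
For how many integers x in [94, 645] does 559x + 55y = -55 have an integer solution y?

gcd(559, 55) = 1  (559 = 10*55 + 9, 55 = 6*9 + 1, 9 = 9*1).
Back-substituting, 559*(-6) + 55*(61) = 1.
Scale by -55: particular solution (330, -3355); reduce x mod 55: (0, -1).
General solution: x = 0 + 55t, y = -1 - 559t for integer t.
94 ≤ 0 + 55t ≤ 645 gives t ∈ [2, 11], which is 10 values.

10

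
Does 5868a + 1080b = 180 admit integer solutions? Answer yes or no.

gcd(5868, 1080):
  5868 = 5*1080 + 468
  1080 = 2*468 + 144
  468 = 3*144 + 36
  144 = 4*36
so gcd(5868, 1080) = 36.
36 divides 180, so integer solutions exist.

yes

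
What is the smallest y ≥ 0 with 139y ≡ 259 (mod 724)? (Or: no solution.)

205

gcd(724, 139) = 1  (724 = 5*139 + 29, 139 = 4*29 + 23, 29 = 1*23 + 6, 23 = 3*6 + 5, 6 = 1*5 + 1, 5 = 5*1).
1 divides 259, so solutions exist.
Back-substituting, 139*(-125) + 724*(24) = 1.
So 139*(-125) ≡ 1 (mod 724); multiply by 259: y ≡ -32375 (mod 724).
Smallest nonnegative: y = -32375 mod 724 = 205.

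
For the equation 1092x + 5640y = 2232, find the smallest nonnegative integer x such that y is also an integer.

126

gcd(5640, 1092):
  5640 = 5×1092 + 180
  1092 = 6×180 + 12
  180 = 15×12
so gcd(5640, 1092) = 12.
12 divides 2232, so solutions exist.
Back-substitute for Bézout coefficients:
  12 = 1092 - 6×180
  ... = 1092×(31) + 5640×(-6)
Scale by 2232/12 = 186: (x₀, y₀) = (5766, -1116).
General solution: x = 5766 + 470t, y = -1116 - 91t for integer t.
x ≥ 0: smallest is 5766 mod 470 = 126 (at t = -12), with y = -24.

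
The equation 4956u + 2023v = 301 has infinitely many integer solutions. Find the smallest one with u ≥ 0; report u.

gcd(4956, 2023) = 7  (4956 = 2·2023 + 910, 2023 = 2·910 + 203, 910 = 4·203 + 98, 203 = 2·98 + 7, 98 = 14·7).
7 divides 301, so solutions exist.
Back-substituting, 4956·(-20) + 2023·(49) = 7.
Scale by 301/7 = 43: (u₀, v₀) = (-860, 2107).
General solution: u = -860 + 289t, v = 2107 - 708t for integer t.
u ≥ 0: smallest is -860 mod 289 = 7 (at t = 3), with v = -17.

7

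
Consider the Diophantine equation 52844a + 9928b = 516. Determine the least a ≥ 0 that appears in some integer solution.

1943

gcd(52844, 9928):
  52844 = 5·9928 + 3204
  9928 = 3·3204 + 316
  3204 = 10·316 + 44
  316 = 7·44 + 8
  44 = 5·8 + 4
  8 = 2·4
so gcd(52844, 9928) = 4.
4 divides 516, so solutions exist.
Back-substitute for Bézout coefficients:
  4 = 44 - 5·8
  ... = 52844·(1131) + 9928·(-6020)
Scale by 516/4 = 129: (a₀, b₀) = (145899, -776580).
General solution: a = 145899 + 2482t, b = -776580 - 13211t for integer t.
a ≥ 0: smallest is 145899 mod 2482 = 1943 (at t = -58), with b = -10342.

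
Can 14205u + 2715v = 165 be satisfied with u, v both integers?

gcd(14205, 2715) = 15  (14205 = 5×2715 + 630, 2715 = 4×630 + 195, 630 = 3×195 + 45, 195 = 4×45 + 15, 45 = 3×15).
15 divides 165, so integer solutions exist.

yes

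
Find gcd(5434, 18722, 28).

2

gcd(18722, 5434) = 22.
gcd(22, 28) = 2.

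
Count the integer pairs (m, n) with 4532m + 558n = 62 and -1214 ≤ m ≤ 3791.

gcd(4532, 558) = 2  (4532 = 8·558 + 68, 558 = 8·68 + 14, 68 = 4·14 + 12, 14 = 1·12 + 2, 12 = 6·2).
Back-substituting, 4532·(-41) + 558·(333) = 2.
Scale by 31: particular solution (-1271, 10323); reduce m mod 279: (124, -1007).
General solution: m = 124 + 279t, n = -1007 - 2266t for integer t.
-1214 ≤ 124 + 279t ≤ 3791 gives t ∈ [-4, 13], which is 18 values.

18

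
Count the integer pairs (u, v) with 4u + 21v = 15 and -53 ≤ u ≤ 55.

gcd(21, 4) = 1.
By Bézout, 4·(-5) + 21·(1) = 1.
Particular solution: (9, -1).
General solution: u = 9 + 21t, v = -1 - 4t for integer t.
-53 ≤ 9 + 21t ≤ 55 gives t ∈ [-2, 2], which is 5 values.

5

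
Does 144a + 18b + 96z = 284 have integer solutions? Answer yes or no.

no

gcd(144, 18):
  144 = 8×18
so gcd(144, 18) = 18.
gcd(18, 96) = 6.
6 does not divide 284 (remainder 2), so no integer solutions.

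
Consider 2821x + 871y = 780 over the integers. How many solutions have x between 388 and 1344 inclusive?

gcd(2821, 871) = 13.
By Bézout, 2821×(21) + 871×(-68) = 13.
Particular solution: (54, -174).
General solution: x = 54 + 67t, y = -174 - 217t for integer t.
388 ≤ 54 + 67t ≤ 1344 gives t ∈ [5, 19], which is 15 values.

15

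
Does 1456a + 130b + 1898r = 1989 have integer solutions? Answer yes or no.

gcd(1456, 130) = 26.
gcd(26, 1898) = 26.
26 does not divide 1989 (remainder 13), so no integer solutions.

no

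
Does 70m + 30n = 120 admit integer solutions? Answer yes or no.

gcd(70, 30) = 10  (70 = 2*30 + 10, 30 = 3*10).
10 divides 120, so integer solutions exist.

yes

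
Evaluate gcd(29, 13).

gcd(29, 13):
  29 = 2·13 + 3
  13 = 4·3 + 1
  3 = 3·1
so gcd(29, 13) = 1.

1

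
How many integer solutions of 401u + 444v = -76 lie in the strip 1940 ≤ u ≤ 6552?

10

gcd(444, 401):
  444 = 1*401 + 43
  401 = 9*43 + 14
  43 = 3*14 + 1
  14 = 14*1
so gcd(444, 401) = 1.
Back-substitute for Bézout coefficients:
  1 = 43 - 3*14
  ... = 401*(-31) + 444*(28)
Scale by -76: particular solution (2356, -2128); reduce u mod 444: (136, -123).
General solution: u = 136 + 444t, v = -123 - 401t for integer t.
1940 ≤ 136 + 444t ≤ 6552 gives t ∈ [5, 14], which is 10 values.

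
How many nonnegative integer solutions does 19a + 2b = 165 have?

4

gcd(19, 2) = 1  (19 = 9*2 + 1, 2 = 2*1).
Back-substituting, 19*(1) + 2*(-9) = 1.
Scale by 165: one solution is (165, -1485). Reduce a mod 2: (1, 73).
General: a = 1 + 2t, b = 73 - 19t.
a ≥ 0 ⇒ t ≥ 0; b ≥ 0 ⇒ t ≤ 3. So t ∈ [0, 3]: 4 solutions.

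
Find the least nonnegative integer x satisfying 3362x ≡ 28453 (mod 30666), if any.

gcd(30666, 3362):
  30666 = 9*3362 + 408
  3362 = 8*408 + 98
  408 = 4*98 + 16
  98 = 6*16 + 2
  16 = 8*2
so gcd(30666, 3362) = 2.
2 does not divide 28453, so the congruence has no solution.

no solution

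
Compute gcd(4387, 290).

1

gcd(4387, 290):
  4387 = 15·290 + 37
  290 = 7·37 + 31
  37 = 1·31 + 6
  31 = 5·6 + 1
  6 = 6·1
so gcd(4387, 290) = 1.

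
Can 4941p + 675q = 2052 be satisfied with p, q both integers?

yes

gcd(4941, 675):
  4941 = 7·675 + 216
  675 = 3·216 + 27
  216 = 8·27
so gcd(4941, 675) = 27.
27 divides 2052, so integer solutions exist.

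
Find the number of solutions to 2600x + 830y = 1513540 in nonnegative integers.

7

gcd(2600, 830) = 10.
By Bézout, 2600×(-15) + 830×(47) = 10.
One solution: (72, 1598).
General: x = 72 + 83t, y = 1598 - 260t.
x ≥ 0 ⇒ t ≥ 0; y ≥ 0 ⇒ t ≤ 6. So t ∈ [0, 6]: 7 solutions.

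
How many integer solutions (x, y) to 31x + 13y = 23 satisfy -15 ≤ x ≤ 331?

gcd(31, 13):
  31 = 2×13 + 5
  13 = 2×5 + 3
  5 = 1×3 + 2
  3 = 1×2 + 1
  2 = 2×1
so gcd(31, 13) = 1.
Back-substitute for Bézout coefficients:
  1 = 3 - 1×2
  ... = 31×(-5) + 13×(12)
Scale by 23: particular solution (-115, 276); reduce x mod 13: (2, -3).
General solution: x = 2 + 13t, y = -3 - 31t for integer t.
-15 ≤ 2 + 13t ≤ 331 gives t ∈ [-1, 25], which is 27 values.

27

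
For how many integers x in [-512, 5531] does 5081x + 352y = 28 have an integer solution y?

gcd(5081, 352):
  5081 = 14·352 + 153
  352 = 2·153 + 46
  153 = 3·46 + 15
  46 = 3·15 + 1
  15 = 15·1
so gcd(5081, 352) = 1.
Back-substitute for Bézout coefficients:
  1 = 46 - 3·15
  ... = 5081·(-23) + 352·(332)
Scale by 28: particular solution (-644, 9296); reduce x mod 352: (60, -866).
General solution: x = 60 + 352t, y = -866 - 5081t for integer t.
-512 ≤ 60 + 352t ≤ 5531 gives t ∈ [-1, 15], which is 17 values.

17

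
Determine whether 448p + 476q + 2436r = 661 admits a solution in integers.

no

gcd(476, 448) = 28  (476 = 1*448 + 28, 448 = 16*28).
gcd(28, 2436) = 28.
28 does not divide 661 (remainder 17), so no integer solutions.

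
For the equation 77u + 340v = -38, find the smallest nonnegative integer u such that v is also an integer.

26

gcd(340, 77):
  340 = 4*77 + 32
  77 = 2*32 + 13
  32 = 2*13 + 6
  13 = 2*6 + 1
  6 = 6*1
so gcd(340, 77) = 1.
1 divides -38, so solutions exist.
Back-substitute for Bézout coefficients:
  1 = 13 - 2*6
  ... = 77*(53) + 340*(-12)
Scale by -38/1 = -38: (u₀, v₀) = (-2014, 456).
General solution: u = -2014 + 340t, v = 456 - 77t for integer t.
u ≥ 0: smallest is -2014 mod 340 = 26 (at t = 6), with v = -6.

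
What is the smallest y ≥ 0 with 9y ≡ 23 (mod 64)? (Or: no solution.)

31

gcd(64, 9) = 1  (64 = 7·9 + 1, 9 = 9·1).
1 divides 23, so solutions exist.
Back-substituting, 9·(-7) + 64·(1) = 1.
So 9·(-7) ≡ 1 (mod 64); multiply by 23: y ≡ -161 (mod 64).
Smallest nonnegative: y = -161 mod 64 = 31.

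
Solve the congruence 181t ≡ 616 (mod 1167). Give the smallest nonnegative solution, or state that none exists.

790

gcd(1167, 181) = 1  (1167 = 6·181 + 81, 181 = 2·81 + 19, 81 = 4·19 + 5, 19 = 3·5 + 4, 5 = 1·4 + 1, 4 = 4·1).
1 divides 616, so solutions exist.
Back-substituting, 181·(-245) + 1167·(38) = 1.
So 181·(-245) ≡ 1 (mod 1167); multiply by 616: t ≡ -150920 (mod 1167).
Smallest nonnegative: t = -150920 mod 1167 = 790.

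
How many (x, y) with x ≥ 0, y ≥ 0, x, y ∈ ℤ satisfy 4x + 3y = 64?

gcd(4, 3):
  4 = 1×3 + 1
  3 = 3×1
so gcd(4, 3) = 1.
Back-substitute for Bézout coefficients:
  1 = 4 - 1×3
  ... = 4×(1) + 3×(-1)
Scale by 64: one solution is (64, -64). Reduce x mod 3: (1, 20).
General: x = 1 + 3t, y = 20 - 4t.
x ≥ 0 ⇒ t ≥ 0; y ≥ 0 ⇒ t ≤ 5. So t ∈ [0, 5]: 6 solutions.

6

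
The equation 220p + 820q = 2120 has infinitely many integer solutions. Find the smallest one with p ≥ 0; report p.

32

gcd(820, 220):
  820 = 3*220 + 160
  220 = 1*160 + 60
  160 = 2*60 + 40
  60 = 1*40 + 20
  40 = 2*20
so gcd(820, 220) = 20.
20 divides 2120, so solutions exist.
Back-substitute for Bézout coefficients:
  20 = 60 - 1*40
  ... = 220*(15) + 820*(-4)
Scale by 2120/20 = 106: (p₀, q₀) = (1590, -424).
General solution: p = 1590 + 41t, q = -424 - 11t for integer t.
p ≥ 0: smallest is 1590 mod 41 = 32 (at t = -38), with q = -6.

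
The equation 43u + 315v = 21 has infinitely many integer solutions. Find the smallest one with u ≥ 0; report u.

gcd(315, 43) = 1  (315 = 7*43 + 14, 43 = 3*14 + 1, 14 = 14*1).
1 divides 21, so solutions exist.
Back-substituting, 43*(22) + 315*(-3) = 1.
Scale by 21/1 = 21: (u₀, v₀) = (462, -63).
General solution: u = 462 + 315t, v = -63 - 43t for integer t.
u ≥ 0: smallest is 462 mod 315 = 147 (at t = -1), with v = -20.

147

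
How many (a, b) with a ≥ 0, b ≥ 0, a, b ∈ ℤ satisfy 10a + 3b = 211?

gcd(10, 3):
  10 = 3×3 + 1
  3 = 3×1
so gcd(10, 3) = 1.
Back-substitute for Bézout coefficients:
  1 = 10 - 3×3
  ... = 10×(1) + 3×(-3)
Scale by 211: one solution is (211, -633). Reduce a mod 3: (1, 67).
General: a = 1 + 3t, b = 67 - 10t.
a ≥ 0 ⇒ t ≥ 0; b ≥ 0 ⇒ t ≤ 6. So t ∈ [0, 6]: 7 solutions.

7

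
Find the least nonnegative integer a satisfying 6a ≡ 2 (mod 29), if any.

gcd(29, 6) = 1  (29 = 4·6 + 5, 6 = 1·5 + 1, 5 = 5·1).
1 divides 2, so solutions exist.
Back-substituting, 6·(5) + 29·(-1) = 1.
So 6·(5) ≡ 1 (mod 29); multiply by 2: a ≡ 10 (mod 29).
Smallest nonnegative: a = 10 mod 29 = 10.

10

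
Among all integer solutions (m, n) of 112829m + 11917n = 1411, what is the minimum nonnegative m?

635

gcd(112829, 11917) = 17.
17 divides 1411, so solutions exist.
By Bézout, 112829·(109) + 11917·(-1032) = 17.
Scale by 1411/17 = 83: (m₀, n₀) = (9047, -85656).
General solution: m = 9047 + 701t, n = -85656 - 6637t for integer t.
m ≥ 0: smallest is 9047 mod 701 = 635 (at t = -12), with n = -6012.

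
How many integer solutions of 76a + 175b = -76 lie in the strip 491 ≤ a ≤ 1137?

4

gcd(175, 76) = 1.
By Bézout, 76·(76) + 175·(-33) = 1.
Particular solution: (174, -76).
General solution: a = 174 + 175t, b = -76 - 76t for integer t.
491 ≤ 174 + 175t ≤ 1137 gives t ∈ [2, 5], which is 4 values.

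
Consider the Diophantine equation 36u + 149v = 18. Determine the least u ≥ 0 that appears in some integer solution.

gcd(149, 36):
  149 = 4·36 + 5
  36 = 7·5 + 1
  5 = 5·1
so gcd(149, 36) = 1.
1 divides 18, so solutions exist.
Back-substitute for Bézout coefficients:
  1 = 36 - 7·5
  ... = 36·(29) + 149·(-7)
Scale by 18/1 = 18: (u₀, v₀) = (522, -126).
General solution: u = 522 + 149t, v = -126 - 36t for integer t.
u ≥ 0: smallest is 522 mod 149 = 75 (at t = -3), with v = -18.

75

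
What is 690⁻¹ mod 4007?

gcd(4007, 690) = 1  (4007 = 5*690 + 557, 690 = 1*557 + 133, 557 = 4*133 + 25, 133 = 5*25 + 8, 25 = 3*8 + 1, 8 = 8*1).
Back-substituting, 690*(-482) + 4007*(83) = 1.
So 690*-482 ≡ 1 (mod 4007), and -482 mod 4007 = 3525.

3525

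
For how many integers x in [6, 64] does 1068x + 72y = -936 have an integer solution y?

gcd(1068, 72):
  1068 = 14×72 + 60
  72 = 1×60 + 12
  60 = 5×12
so gcd(1068, 72) = 12.
Back-substitute for Bézout coefficients:
  12 = 72 - 1×60
  ... = 1068×(-1) + 72×(15)
Scale by -78: particular solution (78, -1170); reduce x mod 6: (0, -13).
General solution: x = 0 + 6t, y = -13 - 89t for integer t.
6 ≤ 0 + 6t ≤ 64 gives t ∈ [1, 10], which is 10 values.

10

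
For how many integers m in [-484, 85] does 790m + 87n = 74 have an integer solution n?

gcd(790, 87):
  790 = 9×87 + 7
  87 = 12×7 + 3
  7 = 2×3 + 1
  3 = 3×1
so gcd(790, 87) = 1.
Back-substitute for Bézout coefficients:
  1 = 7 - 2×3
  ... = 790×(25) + 87×(-227)
Scale by 74: particular solution (1850, -16798); reduce m mod 87: (23, -208).
General solution: m = 23 + 87t, n = -208 - 790t for integer t.
-484 ≤ 23 + 87t ≤ 85 gives t ∈ [-5, 0], which is 6 values.

6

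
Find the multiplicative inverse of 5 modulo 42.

17

gcd(42, 5) = 1  (42 = 8·5 + 2, 5 = 2·2 + 1, 2 = 2·1).
Back-substituting, 5·(17) + 42·(-2) = 1.
So 5·17 ≡ 1 (mod 42), and 17 mod 42 = 17.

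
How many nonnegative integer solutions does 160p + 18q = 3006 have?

3

gcd(160, 18):
  160 = 8·18 + 16
  18 = 1·16 + 2
  16 = 8·2
so gcd(160, 18) = 2.
Back-substitute for Bézout coefficients:
  2 = 18 - 1·16
  ... = 160·(-1) + 18·(9)
Scale by 1503: one solution is (-1503, 13527). Reduce p mod 9: (0, 167).
General: p = 0 + 9t, q = 167 - 80t.
p ≥ 0 ⇒ t ≥ 0; q ≥ 0 ⇒ t ≤ 2. So t ∈ [0, 2]: 3 solutions.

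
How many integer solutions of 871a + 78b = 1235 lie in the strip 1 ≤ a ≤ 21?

3

gcd(871, 78) = 13.
By Bézout, 871*(1) + 78*(-11) = 13.
Particular solution: (5, -40).
General solution: a = 5 + 6t, b = -40 - 67t for integer t.
1 ≤ 5 + 6t ≤ 21 gives t ∈ [0, 2], which is 3 values.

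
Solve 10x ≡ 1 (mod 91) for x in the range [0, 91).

82

gcd(91, 10) = 1  (91 = 9·10 + 1, 10 = 10·1).
Back-substituting, 10·(-9) + 91·(1) = 1.
So 10·-9 ≡ 1 (mod 91), and -9 mod 91 = 82.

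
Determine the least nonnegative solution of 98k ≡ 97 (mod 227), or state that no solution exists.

45

gcd(227, 98):
  227 = 2*98 + 31
  98 = 3*31 + 5
  31 = 6*5 + 1
  5 = 5*1
so gcd(227, 98) = 1.
1 divides 97, so solutions exist.
Back-substitute for Bézout coefficients:
  1 = 31 - 6*5
  ... = 98*(-44) + 227*(19)
So 98*(-44) ≡ 1 (mod 227); multiply by 97: k ≡ -4268 (mod 227).
Smallest nonnegative: k = -4268 mod 227 = 45.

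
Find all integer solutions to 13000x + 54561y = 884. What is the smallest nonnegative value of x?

3173

gcd(54561, 13000):
  54561 = 4·13000 + 2561
  13000 = 5·2561 + 195
  2561 = 13·195 + 26
  195 = 7·26 + 13
  26 = 2·13
so gcd(54561, 13000) = 13.
13 divides 884, so solutions exist.
Back-substitute for Bézout coefficients:
  13 = 195 - 7·26
  ... = 13000·(1960) + 54561·(-467)
Scale by 884/13 = 68: (x₀, y₀) = (133280, -31756).
General solution: x = 133280 + 4197t, y = -31756 - 1000t for integer t.
x ≥ 0: smallest is 133280 mod 4197 = 3173 (at t = -31), with y = -756.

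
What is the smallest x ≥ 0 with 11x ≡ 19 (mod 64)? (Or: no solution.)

gcd(64, 11) = 1.
1 divides 19, so solutions exist.
By Bézout, 11×(-29) + 64×(5) = 1.
So 11×(-29) ≡ 1 (mod 64); multiply by 19: x ≡ -551 (mod 64).
Smallest nonnegative: x = -551 mod 64 = 25.

25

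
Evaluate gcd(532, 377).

1

gcd(532, 377):
  532 = 1×377 + 155
  377 = 2×155 + 67
  155 = 2×67 + 21
  67 = 3×21 + 4
  21 = 5×4 + 1
  4 = 4×1
so gcd(532, 377) = 1.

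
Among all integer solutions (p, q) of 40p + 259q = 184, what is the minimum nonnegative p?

160

gcd(259, 40):
  259 = 6×40 + 19
  40 = 2×19 + 2
  19 = 9×2 + 1
  2 = 2×1
so gcd(259, 40) = 1.
1 divides 184, so solutions exist.
Back-substitute for Bézout coefficients:
  1 = 19 - 9×2
  ... = 40×(-123) + 259×(19)
Scale by 184/1 = 184: (p₀, q₀) = (-22632, 3496).
General solution: p = -22632 + 259t, q = 3496 - 40t for integer t.
p ≥ 0: smallest is -22632 mod 259 = 160 (at t = 88), with q = -24.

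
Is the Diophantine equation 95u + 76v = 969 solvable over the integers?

yes

gcd(95, 76) = 19  (95 = 1*76 + 19, 76 = 4*19).
19 divides 969, so integer solutions exist.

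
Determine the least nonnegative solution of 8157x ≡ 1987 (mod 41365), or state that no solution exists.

gcd(41365, 8157):
  41365 = 5*8157 + 580
  8157 = 14*580 + 37
  580 = 15*37 + 25
  37 = 1*25 + 12
  25 = 2*12 + 1
  12 = 12*1
so gcd(41365, 8157) = 1.
1 divides 1987, so solutions exist.
Back-substitute for Bézout coefficients:
  1 = 25 - 2*12
  ... = 8157*(-3352) + 41365*(661)
So 8157*(-3352) ≡ 1 (mod 41365); multiply by 1987: x ≡ -6660424 (mod 41365).
Smallest nonnegative: x = -6660424 mod 41365 = 40706.

40706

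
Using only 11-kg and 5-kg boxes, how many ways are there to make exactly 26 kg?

1

Need nonnegative integers with 11j + 5k = 26.
gcd(11, 5) = 1, and 11·(1) + 5·(-2) = 1.
So (j₀, k₀) = (26, -52); general j = 26 + 5t, k = -52 - 11t.
j ≥ 0 ⇒ t ≥ -5; k ≥ 0 ⇒ t ≤ -5. That's 1 value of t.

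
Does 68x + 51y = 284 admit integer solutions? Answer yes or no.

gcd(68, 51):
  68 = 1*51 + 17
  51 = 3*17
so gcd(68, 51) = 17.
17 does not divide 284 (remainder 12), so no integer solutions.

no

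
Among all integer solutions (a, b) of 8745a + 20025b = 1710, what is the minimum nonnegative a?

gcd(20025, 8745) = 15  (20025 = 2*8745 + 2535, 8745 = 3*2535 + 1140, 2535 = 2*1140 + 255, 1140 = 4*255 + 120, 255 = 2*120 + 15, 120 = 8*15).
15 divides 1710, so solutions exist.
Back-substituting, 8745*(-158) + 20025*(69) = 15.
Scale by 1710/15 = 114: (a₀, b₀) = (-18012, 7866).
General solution: a = -18012 + 1335t, b = 7866 - 583t for integer t.
a ≥ 0: smallest is -18012 mod 1335 = 678 (at t = 14), with b = -296.

678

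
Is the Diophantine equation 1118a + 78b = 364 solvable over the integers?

gcd(1118, 78) = 26.
26 divides 364, so integer solutions exist.

yes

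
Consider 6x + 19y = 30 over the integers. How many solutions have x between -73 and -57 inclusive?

gcd(19, 6):
  19 = 3·6 + 1
  6 = 6·1
so gcd(19, 6) = 1.
Back-substitute for Bézout coefficients:
  1 = 19 - 3·6
  ... = 6·(-3) + 19·(1)
Scale by 30: particular solution (-90, 30); reduce x mod 19: (5, 0).
General solution: x = 5 + 19t, y = 0 - 6t for integer t.
-73 ≤ 5 + 19t ≤ -57 gives t ∈ [-4, -4], which is 1 value.

1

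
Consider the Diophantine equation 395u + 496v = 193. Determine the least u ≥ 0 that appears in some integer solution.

3

gcd(496, 395) = 1  (496 = 1×395 + 101, 395 = 3×101 + 92, 101 = 1×92 + 9, 92 = 10×9 + 2, 9 = 4×2 + 1, 2 = 2×1).
1 divides 193, so solutions exist.
Back-substituting, 395×(-221) + 496×(176) = 1.
Scale by 193/1 = 193: (u₀, v₀) = (-42653, 33968).
General solution: u = -42653 + 496t, v = 33968 - 395t for integer t.
u ≥ 0: smallest is -42653 mod 496 = 3 (at t = 86), with v = -2.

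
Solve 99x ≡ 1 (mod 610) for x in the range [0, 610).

gcd(610, 99) = 1  (610 = 6·99 + 16, 99 = 6·16 + 3, 16 = 5·3 + 1, 3 = 3·1).
Back-substituting, 99·(-191) + 610·(31) = 1.
So 99·-191 ≡ 1 (mod 610), and -191 mod 610 = 419.

419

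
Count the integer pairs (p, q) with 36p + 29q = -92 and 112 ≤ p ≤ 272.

gcd(36, 29) = 1.
By Bézout, 36*(-4) + 29*(5) = 1.
Particular solution: (20, -28).
General solution: p = 20 + 29t, q = -28 - 36t for integer t.
112 ≤ 20 + 29t ≤ 272 gives t ∈ [4, 8], which is 5 values.

5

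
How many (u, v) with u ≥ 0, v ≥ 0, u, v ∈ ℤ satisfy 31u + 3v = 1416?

gcd(31, 3) = 1.
By Bézout, 31*(1) + 3*(-10) = 1.
One solution: (0, 472).
General: u = 0 + 3t, v = 472 - 31t.
u ≥ 0 ⇒ t ≥ 0; v ≥ 0 ⇒ t ≤ 15. So t ∈ [0, 15]: 16 solutions.

16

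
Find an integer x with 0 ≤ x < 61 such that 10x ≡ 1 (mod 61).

gcd(61, 10):
  61 = 6*10 + 1
  10 = 10*1
so gcd(61, 10) = 1.
Back-substitute for Bézout coefficients:
  1 = 61 - 6*10
  ... = 10*(-6) + 61*(1)
So 10*-6 ≡ 1 (mod 61), and -6 mod 61 = 55.

55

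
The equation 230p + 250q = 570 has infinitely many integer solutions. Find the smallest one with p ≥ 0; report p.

gcd(250, 230):
  250 = 1*230 + 20
  230 = 11*20 + 10
  20 = 2*10
so gcd(250, 230) = 10.
10 divides 570, so solutions exist.
Back-substitute for Bézout coefficients:
  10 = 230 - 11*20
  ... = 230*(12) + 250*(-11)
Scale by 570/10 = 57: (p₀, q₀) = (684, -627).
General solution: p = 684 + 25t, q = -627 - 23t for integer t.
p ≥ 0: smallest is 684 mod 25 = 9 (at t = -27), with q = -6.

9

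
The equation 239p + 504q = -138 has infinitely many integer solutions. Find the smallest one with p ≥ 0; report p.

gcd(504, 239) = 1  (504 = 2·239 + 26, 239 = 9·26 + 5, 26 = 5·5 + 1, 5 = 5·1).
1 divides -138, so solutions exist.
Back-substituting, 239·(-97) + 504·(46) = 1.
Scale by -138/1 = -138: (p₀, q₀) = (13386, -6348).
General solution: p = 13386 + 504t, q = -6348 - 239t for integer t.
p ≥ 0: smallest is 13386 mod 504 = 282 (at t = -26), with q = -134.

282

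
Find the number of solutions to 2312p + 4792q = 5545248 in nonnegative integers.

4

gcd(4792, 2312) = 8  (4792 = 2·2312 + 168, 2312 = 13·168 + 128, 168 = 1·128 + 40, 128 = 3·40 + 8, 40 = 5·8).
Back-substituting, 2312·(114) + 4792·(-55) = 8.
Scale by 693156: one solution is (79019784, -38123580). Reduce p mod 599: (303, 1011).
General: p = 303 + 599t, q = 1011 - 289t.
p ≥ 0 ⇒ t ≥ 0; q ≥ 0 ⇒ t ≤ 3. So t ∈ [0, 3]: 4 solutions.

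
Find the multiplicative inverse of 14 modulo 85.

79

gcd(85, 14) = 1.
By Bézout, 14*(-6) + 85*(1) = 1.
So 14*-6 ≡ 1 (mod 85), and -6 mod 85 = 79.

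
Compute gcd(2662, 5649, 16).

gcd(5649, 2662):
  5649 = 2×2662 + 325
  2662 = 8×325 + 62
  325 = 5×62 + 15
  62 = 4×15 + 2
  15 = 7×2 + 1
  2 = 2×1
so gcd(5649, 2662) = 1.
gcd(1, 16) = 1.

1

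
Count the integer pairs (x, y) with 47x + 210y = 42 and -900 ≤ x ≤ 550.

gcd(210, 47) = 1.
By Bézout, 47×(-67) + 210×(15) = 1.
Particular solution: (126, -28).
General solution: x = 126 + 210t, y = -28 - 47t for integer t.
-900 ≤ 126 + 210t ≤ 550 gives t ∈ [-4, 2], which is 7 values.

7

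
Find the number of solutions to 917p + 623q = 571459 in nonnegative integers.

7

gcd(917, 623) = 7  (917 = 1×623 + 294, 623 = 2×294 + 35, 294 = 8×35 + 14, 35 = 2×14 + 7, 14 = 2×7).
Back-substituting, 917×(-36) + 623×(53) = 7.
Scale by 81637: one solution is (-2938932, 4326761). Reduce p mod 89: (26, 879).
General: p = 26 + 89t, q = 879 - 131t.
p ≥ 0 ⇒ t ≥ 0; q ≥ 0 ⇒ t ≤ 6. So t ∈ [0, 6]: 7 solutions.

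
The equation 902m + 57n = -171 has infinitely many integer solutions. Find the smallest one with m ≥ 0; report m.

0

gcd(902, 57) = 1.
1 divides -171, so solutions exist.
By Bézout, 902*(17) + 57*(-269) = 1.
Scale by -171/1 = -171: (m₀, n₀) = (-2907, 45999).
General solution: m = -2907 + 57t, n = 45999 - 902t for integer t.
m ≥ 0: smallest is -2907 mod 57 = 0 (at t = 51), with n = -3.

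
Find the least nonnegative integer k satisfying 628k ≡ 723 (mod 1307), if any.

1048

gcd(1307, 628) = 1  (1307 = 2×628 + 51, 628 = 12×51 + 16, 51 = 3×16 + 3, 16 = 5×3 + 1, 3 = 3×1).
1 divides 723, so solutions exist.
Back-substituting, 628×(410) + 1307×(-197) = 1.
So 628×(410) ≡ 1 (mod 1307); multiply by 723: k ≡ 296430 (mod 1307).
Smallest nonnegative: k = 296430 mod 1307 = 1048.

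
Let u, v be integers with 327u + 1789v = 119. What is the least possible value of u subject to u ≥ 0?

728

gcd(1789, 327):
  1789 = 5*327 + 154
  327 = 2*154 + 19
  154 = 8*19 + 2
  19 = 9*2 + 1
  2 = 2*1
so gcd(1789, 327) = 1.
1 divides 119, so solutions exist.
Back-substitute for Bézout coefficients:
  1 = 19 - 9*2
  ... = 327*(848) + 1789*(-155)
Scale by 119/1 = 119: (u₀, v₀) = (100912, -18445).
General solution: u = 100912 + 1789t, v = -18445 - 327t for integer t.
u ≥ 0: smallest is 100912 mod 1789 = 728 (at t = -56), with v = -133.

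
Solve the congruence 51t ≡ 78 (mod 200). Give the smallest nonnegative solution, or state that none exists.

gcd(200, 51) = 1.
1 divides 78, so solutions exist.
By Bézout, 51*(51) + 200*(-13) = 1.
So 51*(51) ≡ 1 (mod 200); multiply by 78: t ≡ 3978 (mod 200).
Smallest nonnegative: t = 3978 mod 200 = 178.

178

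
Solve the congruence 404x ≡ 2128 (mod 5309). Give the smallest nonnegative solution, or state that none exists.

3054

gcd(5309, 404) = 1  (5309 = 13*404 + 57, 404 = 7*57 + 5, 57 = 11*5 + 2, 5 = 2*2 + 1, 2 = 2*1).
1 divides 2128, so solutions exist.
Back-substituting, 404*(2142) + 5309*(-163) = 1.
So 404*(2142) ≡ 1 (mod 5309); multiply by 2128: x ≡ 4558176 (mod 5309).
Smallest nonnegative: x = 4558176 mod 5309 = 3054.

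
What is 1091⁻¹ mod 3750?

3011

gcd(3750, 1091) = 1  (3750 = 3*1091 + 477, 1091 = 2*477 + 137, 477 = 3*137 + 66, 137 = 2*66 + 5, 66 = 13*5 + 1, 5 = 5*1).
Back-substituting, 1091*(-739) + 3750*(215) = 1.
So 1091*-739 ≡ 1 (mod 3750), and -739 mod 3750 = 3011.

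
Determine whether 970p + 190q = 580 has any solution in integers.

gcd(970, 190):
  970 = 5*190 + 20
  190 = 9*20 + 10
  20 = 2*10
so gcd(970, 190) = 10.
10 divides 580, so integer solutions exist.

yes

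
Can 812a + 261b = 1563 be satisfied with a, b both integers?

gcd(812, 261):
  812 = 3×261 + 29
  261 = 9×29
so gcd(812, 261) = 29.
29 does not divide 1563 (remainder 26), so no integer solutions.

no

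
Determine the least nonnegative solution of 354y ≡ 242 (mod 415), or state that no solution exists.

gcd(415, 354) = 1.
1 divides 242, so solutions exist.
By Bézout, 354·(34) + 415·(-29) = 1.
So 354·(34) ≡ 1 (mod 415); multiply by 242: y ≡ 8228 (mod 415).
Smallest nonnegative: y = 8228 mod 415 = 343.

343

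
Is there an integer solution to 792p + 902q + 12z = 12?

gcd(902, 792) = 22.
gcd(22, 12) = 2.
2 divides 12, so integer solutions exist.

yes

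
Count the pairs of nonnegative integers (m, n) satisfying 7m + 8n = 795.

gcd(8, 7):
  8 = 1*7 + 1
  7 = 7*1
so gcd(8, 7) = 1.
Back-substitute for Bézout coefficients:
  1 = 8 - 1*7
  ... = 7*(-1) + 8*(1)
Scale by 795: one solution is (-795, 795). Reduce m mod 8: (5, 95).
General: m = 5 + 8t, n = 95 - 7t.
m ≥ 0 ⇒ t ≥ 0; n ≥ 0 ⇒ t ≤ 13. So t ∈ [0, 13]: 14 solutions.

14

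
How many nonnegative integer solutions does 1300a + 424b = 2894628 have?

21

gcd(1300, 424):
  1300 = 3·424 + 28
  424 = 15·28 + 4
  28 = 7·4
so gcd(1300, 424) = 4.
Back-substitute for Bézout coefficients:
  4 = 424 - 15·28
  ... = 1300·(-15) + 424·(46)
Scale by 723657: one solution is (-10854855, 33288222). Reduce a mod 106: (75, 6597).
General: a = 75 + 106t, b = 6597 - 325t.
a ≥ 0 ⇒ t ≥ 0; b ≥ 0 ⇒ t ≤ 20. So t ∈ [0, 20]: 21 solutions.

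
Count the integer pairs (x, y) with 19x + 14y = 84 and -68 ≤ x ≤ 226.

21

gcd(19, 14) = 1.
By Bézout, 19·(3) + 14·(-4) = 1.
Particular solution: (0, 6).
General solution: x = 0 + 14t, y = 6 - 19t for integer t.
-68 ≤ 0 + 14t ≤ 226 gives t ∈ [-4, 16], which is 21 values.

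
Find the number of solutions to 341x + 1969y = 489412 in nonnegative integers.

gcd(1969, 341):
  1969 = 5·341 + 264
  341 = 1·264 + 77
  264 = 3·77 + 33
  77 = 2·33 + 11
  33 = 3·11
so gcd(1969, 341) = 11.
Back-substitute for Bézout coefficients:
  11 = 77 - 2·33
  ... = 341·(52) + 1969·(-9)
Scale by 44492: one solution is (2313584, -400428). Reduce x mod 179: (9, 247).
General: x = 9 + 179t, y = 247 - 31t.
x ≥ 0 ⇒ t ≥ 0; y ≥ 0 ⇒ t ≤ 7. So t ∈ [0, 7]: 8 solutions.

8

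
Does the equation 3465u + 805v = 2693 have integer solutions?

gcd(3465, 805) = 35.
35 does not divide 2693 (remainder 33), so no integer solutions.

no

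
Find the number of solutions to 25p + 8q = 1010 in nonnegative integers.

5

gcd(25, 8) = 1.
By Bézout, 25*(1) + 8*(-3) = 1.
One solution: (2, 120).
General: p = 2 + 8t, q = 120 - 25t.
p ≥ 0 ⇒ t ≥ 0; q ≥ 0 ⇒ t ≤ 4. So t ∈ [0, 4]: 5 solutions.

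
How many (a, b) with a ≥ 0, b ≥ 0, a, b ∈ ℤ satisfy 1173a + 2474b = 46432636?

16

gcd(2474, 1173):
  2474 = 2·1173 + 128
  1173 = 9·128 + 21
  128 = 6·21 + 2
  21 = 10·2 + 1
  2 = 2·1
so gcd(2474, 1173) = 1.
Back-substitute for Bézout coefficients:
  1 = 21 - 10·2
  ... = 1173·(1179) + 2474·(-559)
Scale by 46432636: one solution is (54744077844, -25955843524). Reduce a mod 2474: (2078, 17783).
General: a = 2078 + 2474t, b = 17783 - 1173t.
a ≥ 0 ⇒ t ≥ 0; b ≥ 0 ⇒ t ≤ 15. So t ∈ [0, 15]: 16 solutions.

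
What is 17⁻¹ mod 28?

gcd(28, 17) = 1  (28 = 1×17 + 11, 17 = 1×11 + 6, 11 = 1×6 + 5, 6 = 1×5 + 1, 5 = 5×1).
Back-substituting, 17×(5) + 28×(-3) = 1.
So 17×5 ≡ 1 (mod 28), and 5 mod 28 = 5.

5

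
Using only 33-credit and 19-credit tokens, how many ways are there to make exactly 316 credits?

Need nonnegative integers with 33j + 19k = 316.
gcd(33, 19) = 1, and 33·(-4) + 19·(7) = 1.
So (j₀, k₀) = (-1264, 2212); general j = -1264 + 19t, k = 2212 - 33t.
j ≥ 0 ⇒ t ≥ 67; k ≥ 0 ⇒ t ≤ 67. That's 1 value of t.

1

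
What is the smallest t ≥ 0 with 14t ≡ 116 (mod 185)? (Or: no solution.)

114

gcd(185, 14):
  185 = 13×14 + 3
  14 = 4×3 + 2
  3 = 1×2 + 1
  2 = 2×1
so gcd(185, 14) = 1.
1 divides 116, so solutions exist.
Back-substitute for Bézout coefficients:
  1 = 3 - 1×2
  ... = 14×(-66) + 185×(5)
So 14×(-66) ≡ 1 (mod 185); multiply by 116: t ≡ -7656 (mod 185).
Smallest nonnegative: t = -7656 mod 185 = 114.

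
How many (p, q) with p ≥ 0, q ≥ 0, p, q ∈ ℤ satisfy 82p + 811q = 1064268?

16

gcd(811, 82) = 1.
By Bézout, 82·(-89) + 811·(9) = 1.
One solution: (82, 1304).
General: p = 82 + 811t, q = 1304 - 82t.
p ≥ 0 ⇒ t ≥ 0; q ≥ 0 ⇒ t ≤ 15. So t ∈ [0, 15]: 16 solutions.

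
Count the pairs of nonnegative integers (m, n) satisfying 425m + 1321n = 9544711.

17

gcd(1321, 425) = 1.
By Bézout, 425×(603) + 1321×(-194) = 1.
One solution: (1117, 6866).
General: m = 1117 + 1321t, n = 6866 - 425t.
m ≥ 0 ⇒ t ≥ 0; n ≥ 0 ⇒ t ≤ 16. So t ∈ [0, 16]: 17 solutions.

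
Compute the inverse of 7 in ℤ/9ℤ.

4

gcd(9, 7):
  9 = 1×7 + 2
  7 = 3×2 + 1
  2 = 2×1
so gcd(9, 7) = 1.
Back-substitute for Bézout coefficients:
  1 = 7 - 3×2
  ... = 7×(4) + 9×(-3)
So 7×4 ≡ 1 (mod 9), and 4 mod 9 = 4.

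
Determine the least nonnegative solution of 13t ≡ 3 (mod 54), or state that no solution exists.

gcd(54, 13) = 1.
1 divides 3, so solutions exist.
By Bézout, 13·(25) + 54·(-6) = 1.
So 13·(25) ≡ 1 (mod 54); multiply by 3: t ≡ 75 (mod 54).
Smallest nonnegative: t = 75 mod 54 = 21.

21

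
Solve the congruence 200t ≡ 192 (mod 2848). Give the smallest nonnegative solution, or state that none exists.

300

gcd(2848, 200) = 8.
8 divides 192, so solutions exist.
By Bézout, 200*(57) + 2848*(-4) = 8.
So 200*(57) ≡ 8 (mod 2848); multiply by 24: t ≡ 1368 (mod 356).
Smallest nonnegative: t = 1368 mod 356 = 300.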